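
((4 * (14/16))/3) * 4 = 14/3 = 4.67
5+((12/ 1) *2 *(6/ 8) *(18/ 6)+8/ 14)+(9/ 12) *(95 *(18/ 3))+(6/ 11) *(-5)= 74589/ 154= 484.34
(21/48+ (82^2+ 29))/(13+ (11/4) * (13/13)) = 428.79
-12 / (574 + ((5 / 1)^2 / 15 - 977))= 9 / 301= 0.03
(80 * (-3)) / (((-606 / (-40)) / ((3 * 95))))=-456000 / 101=-4514.85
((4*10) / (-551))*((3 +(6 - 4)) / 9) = -200 / 4959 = -0.04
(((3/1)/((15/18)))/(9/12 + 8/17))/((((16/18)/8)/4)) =44064/415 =106.18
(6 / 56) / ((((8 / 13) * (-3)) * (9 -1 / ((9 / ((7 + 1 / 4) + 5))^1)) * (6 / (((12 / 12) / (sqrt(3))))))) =-13 * sqrt(3) / 30800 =-0.00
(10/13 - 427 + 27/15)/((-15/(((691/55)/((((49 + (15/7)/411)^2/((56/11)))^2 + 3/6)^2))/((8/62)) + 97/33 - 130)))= -1987649419301416417614857941151747180834282344/552857571872713367076671734832782180079625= -3595.23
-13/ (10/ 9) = -11.70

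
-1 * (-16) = 16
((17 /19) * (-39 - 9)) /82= -408 /779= -0.52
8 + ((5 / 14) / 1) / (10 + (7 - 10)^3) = 1899 / 238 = 7.98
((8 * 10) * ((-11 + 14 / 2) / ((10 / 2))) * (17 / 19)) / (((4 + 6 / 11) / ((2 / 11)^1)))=-1088 / 475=-2.29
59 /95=0.62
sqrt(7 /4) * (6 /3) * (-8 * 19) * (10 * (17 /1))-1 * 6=-25840 * sqrt(7)-6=-68372.21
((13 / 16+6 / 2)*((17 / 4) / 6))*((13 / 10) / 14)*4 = 13481 / 13440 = 1.00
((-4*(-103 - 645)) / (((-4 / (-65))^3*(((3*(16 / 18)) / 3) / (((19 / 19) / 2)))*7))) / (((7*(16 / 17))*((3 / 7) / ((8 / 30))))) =174606575 / 1792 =97436.70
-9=-9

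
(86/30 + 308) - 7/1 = 4558/15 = 303.87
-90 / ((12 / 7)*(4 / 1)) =-105 / 8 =-13.12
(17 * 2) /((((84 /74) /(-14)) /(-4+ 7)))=-1258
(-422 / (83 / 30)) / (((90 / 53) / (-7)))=156562 / 249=628.76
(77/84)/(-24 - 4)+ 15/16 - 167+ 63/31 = -106805/651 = -164.06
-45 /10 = -9 /2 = -4.50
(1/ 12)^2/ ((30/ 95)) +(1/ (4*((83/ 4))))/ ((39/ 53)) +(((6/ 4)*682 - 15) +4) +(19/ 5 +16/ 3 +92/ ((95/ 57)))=1003453973/ 932256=1076.37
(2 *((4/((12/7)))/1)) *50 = 700/3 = 233.33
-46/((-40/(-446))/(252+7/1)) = -1328411/10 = -132841.10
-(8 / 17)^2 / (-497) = 64 / 143633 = 0.00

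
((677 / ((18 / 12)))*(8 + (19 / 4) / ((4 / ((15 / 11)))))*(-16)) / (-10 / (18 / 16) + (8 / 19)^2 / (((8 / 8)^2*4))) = 1241292363 / 158048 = 7853.89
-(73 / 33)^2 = -5329 / 1089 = -4.89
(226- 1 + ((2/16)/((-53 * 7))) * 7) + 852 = 456647/424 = 1077.00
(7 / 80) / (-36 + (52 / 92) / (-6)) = -0.00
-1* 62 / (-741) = 62 / 741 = 0.08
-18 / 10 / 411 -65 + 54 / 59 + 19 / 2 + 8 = -3765799 / 80830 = -46.59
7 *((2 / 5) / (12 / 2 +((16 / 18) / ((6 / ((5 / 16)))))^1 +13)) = 1512 / 10285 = 0.15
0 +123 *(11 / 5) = 1353 / 5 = 270.60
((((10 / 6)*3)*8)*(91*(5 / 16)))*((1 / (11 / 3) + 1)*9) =143325 / 11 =13029.55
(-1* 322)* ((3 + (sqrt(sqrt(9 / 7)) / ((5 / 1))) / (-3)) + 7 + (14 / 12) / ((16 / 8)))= -20447 / 6 + 46* sqrt(3)* 7^(3 / 4) / 15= -3384.97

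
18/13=1.38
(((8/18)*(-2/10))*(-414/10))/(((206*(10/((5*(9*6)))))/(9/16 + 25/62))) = 0.47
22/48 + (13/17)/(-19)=3241/7752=0.42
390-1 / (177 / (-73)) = 69103 / 177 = 390.41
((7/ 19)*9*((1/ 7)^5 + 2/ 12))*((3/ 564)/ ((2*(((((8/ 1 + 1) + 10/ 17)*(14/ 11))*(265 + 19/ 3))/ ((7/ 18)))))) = 285821/ 1655171185024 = 0.00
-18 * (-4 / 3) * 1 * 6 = 144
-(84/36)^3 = -343/27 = -12.70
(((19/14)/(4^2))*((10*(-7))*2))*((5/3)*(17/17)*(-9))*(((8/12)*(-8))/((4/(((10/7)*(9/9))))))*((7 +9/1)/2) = -19000/7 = -2714.29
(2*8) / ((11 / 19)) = 304 / 11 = 27.64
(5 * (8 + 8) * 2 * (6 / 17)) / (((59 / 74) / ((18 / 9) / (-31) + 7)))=15273600 / 31093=491.22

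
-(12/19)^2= -144/361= -0.40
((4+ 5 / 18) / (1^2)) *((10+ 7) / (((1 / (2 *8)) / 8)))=83776 / 9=9308.44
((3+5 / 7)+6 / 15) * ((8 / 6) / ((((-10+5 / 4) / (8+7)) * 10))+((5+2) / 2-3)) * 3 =4104 / 1225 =3.35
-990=-990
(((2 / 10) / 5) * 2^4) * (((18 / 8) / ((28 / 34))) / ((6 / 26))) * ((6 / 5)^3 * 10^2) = 1145664 / 875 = 1309.33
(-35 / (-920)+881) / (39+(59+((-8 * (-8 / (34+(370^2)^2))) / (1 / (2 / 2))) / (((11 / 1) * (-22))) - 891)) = -183812379225417327 / 165444861098503928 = -1.11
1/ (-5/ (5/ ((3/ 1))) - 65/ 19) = -19/ 122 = -0.16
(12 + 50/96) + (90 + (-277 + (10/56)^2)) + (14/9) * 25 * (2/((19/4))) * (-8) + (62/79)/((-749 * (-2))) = -86534691847/283310748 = -305.44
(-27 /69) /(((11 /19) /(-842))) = 143982 /253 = 569.10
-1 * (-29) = 29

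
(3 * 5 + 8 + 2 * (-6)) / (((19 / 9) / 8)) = 792 / 19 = 41.68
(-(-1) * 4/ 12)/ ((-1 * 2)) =-1/ 6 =-0.17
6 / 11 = 0.55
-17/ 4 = -4.25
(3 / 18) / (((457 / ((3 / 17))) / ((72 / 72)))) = 1 / 15538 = 0.00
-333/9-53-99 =-189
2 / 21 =0.10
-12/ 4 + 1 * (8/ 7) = -1.86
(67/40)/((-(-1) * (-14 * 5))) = -67/2800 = -0.02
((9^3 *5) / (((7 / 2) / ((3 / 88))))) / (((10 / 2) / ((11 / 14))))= 2187 / 392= 5.58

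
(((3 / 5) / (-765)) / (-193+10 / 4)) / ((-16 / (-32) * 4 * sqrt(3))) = sqrt(3) / 1457325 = 0.00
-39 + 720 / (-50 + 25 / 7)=-3543 / 65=-54.51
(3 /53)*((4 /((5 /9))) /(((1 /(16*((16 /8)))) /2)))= 6912 /265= 26.08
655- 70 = 585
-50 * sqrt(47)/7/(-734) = 25 * sqrt(47)/2569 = 0.07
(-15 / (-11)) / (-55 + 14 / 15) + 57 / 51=165674 / 151657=1.09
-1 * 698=-698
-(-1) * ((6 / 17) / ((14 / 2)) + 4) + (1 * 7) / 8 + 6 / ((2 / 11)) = 36105 / 952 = 37.93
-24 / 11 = -2.18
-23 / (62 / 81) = -30.05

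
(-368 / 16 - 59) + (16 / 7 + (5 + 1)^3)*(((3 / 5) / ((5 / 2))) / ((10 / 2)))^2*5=-79.49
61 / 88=0.69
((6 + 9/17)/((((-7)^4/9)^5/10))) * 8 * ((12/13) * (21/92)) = 4719196080/57940584227251685869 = 0.00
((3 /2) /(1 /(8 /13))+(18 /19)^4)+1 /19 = 3017707 /1694173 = 1.78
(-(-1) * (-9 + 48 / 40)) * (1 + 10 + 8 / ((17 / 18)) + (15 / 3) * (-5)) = 3666 / 85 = 43.13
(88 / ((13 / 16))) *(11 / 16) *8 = 7744 / 13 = 595.69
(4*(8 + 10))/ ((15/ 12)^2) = 1152/ 25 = 46.08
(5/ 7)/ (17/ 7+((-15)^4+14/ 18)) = 0.00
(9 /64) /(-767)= -9 /49088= -0.00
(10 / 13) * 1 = 0.77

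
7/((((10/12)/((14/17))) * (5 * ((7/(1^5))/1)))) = 0.20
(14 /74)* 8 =56 /37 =1.51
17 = 17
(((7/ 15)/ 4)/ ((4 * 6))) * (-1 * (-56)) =49/ 180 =0.27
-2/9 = -0.22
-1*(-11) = 11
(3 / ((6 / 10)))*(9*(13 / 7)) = 585 / 7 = 83.57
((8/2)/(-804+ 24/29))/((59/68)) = -1972/343557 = -0.01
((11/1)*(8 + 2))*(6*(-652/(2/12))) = -2581920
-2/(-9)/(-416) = -1/1872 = -0.00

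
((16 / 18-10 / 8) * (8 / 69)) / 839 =-26 / 521019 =-0.00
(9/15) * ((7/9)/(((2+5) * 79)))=1/1185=0.00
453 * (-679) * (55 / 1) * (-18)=304511130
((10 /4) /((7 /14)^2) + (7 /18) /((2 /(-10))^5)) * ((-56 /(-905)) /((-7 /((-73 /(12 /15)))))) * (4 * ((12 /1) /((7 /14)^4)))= -405436160 /543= -746659.59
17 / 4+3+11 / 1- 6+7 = 77 / 4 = 19.25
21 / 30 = 7 / 10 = 0.70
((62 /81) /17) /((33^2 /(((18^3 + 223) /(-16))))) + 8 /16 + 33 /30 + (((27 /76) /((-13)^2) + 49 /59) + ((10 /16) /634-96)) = -674211168543204493 /7204492381291920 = -93.58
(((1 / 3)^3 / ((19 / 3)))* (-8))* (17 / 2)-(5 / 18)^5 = -14336111 / 35901792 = -0.40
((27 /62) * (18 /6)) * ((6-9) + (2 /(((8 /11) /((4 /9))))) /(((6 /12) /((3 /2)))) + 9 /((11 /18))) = 6858 /341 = 20.11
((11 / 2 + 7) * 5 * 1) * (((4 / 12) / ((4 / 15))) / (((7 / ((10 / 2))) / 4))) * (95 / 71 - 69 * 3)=-3259375 / 71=-45906.69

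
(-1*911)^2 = 829921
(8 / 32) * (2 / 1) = 1 / 2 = 0.50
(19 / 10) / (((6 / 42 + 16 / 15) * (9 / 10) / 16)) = 10640 / 381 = 27.93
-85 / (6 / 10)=-425 / 3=-141.67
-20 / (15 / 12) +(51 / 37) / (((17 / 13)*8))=-4697 / 296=-15.87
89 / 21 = 4.24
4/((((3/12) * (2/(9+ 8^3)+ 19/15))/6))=750240/9929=75.56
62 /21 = 2.95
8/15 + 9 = 143/15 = 9.53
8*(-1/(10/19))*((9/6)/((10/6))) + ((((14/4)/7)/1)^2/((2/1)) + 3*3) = -911/200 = -4.56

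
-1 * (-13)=13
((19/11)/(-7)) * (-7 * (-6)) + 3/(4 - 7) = -125/11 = -11.36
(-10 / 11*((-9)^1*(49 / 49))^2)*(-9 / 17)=38.98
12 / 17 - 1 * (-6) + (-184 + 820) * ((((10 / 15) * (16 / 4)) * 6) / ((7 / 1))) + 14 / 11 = 1913356 / 1309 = 1461.69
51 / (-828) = -17 / 276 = -0.06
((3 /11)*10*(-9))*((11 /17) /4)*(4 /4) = -135 /34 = -3.97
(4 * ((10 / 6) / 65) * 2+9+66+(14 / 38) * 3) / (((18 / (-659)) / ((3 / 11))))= -18631907 / 24453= -761.95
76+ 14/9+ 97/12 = 3083/36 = 85.64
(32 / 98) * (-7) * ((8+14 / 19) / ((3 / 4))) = -10624 / 399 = -26.63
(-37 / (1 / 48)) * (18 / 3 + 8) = -24864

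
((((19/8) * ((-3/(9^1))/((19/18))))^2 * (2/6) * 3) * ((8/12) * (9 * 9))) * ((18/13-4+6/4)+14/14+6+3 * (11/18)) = 24381/104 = 234.43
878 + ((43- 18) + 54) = 957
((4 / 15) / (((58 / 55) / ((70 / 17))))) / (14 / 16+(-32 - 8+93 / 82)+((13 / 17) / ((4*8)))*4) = -63140 / 2297931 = -0.03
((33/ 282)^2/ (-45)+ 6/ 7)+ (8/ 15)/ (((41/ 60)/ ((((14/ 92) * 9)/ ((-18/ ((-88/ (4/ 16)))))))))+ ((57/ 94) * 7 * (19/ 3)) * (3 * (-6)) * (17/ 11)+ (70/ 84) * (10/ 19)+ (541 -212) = -217579055497949/ 548560130580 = -396.64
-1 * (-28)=28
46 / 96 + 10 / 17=871 / 816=1.07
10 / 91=0.11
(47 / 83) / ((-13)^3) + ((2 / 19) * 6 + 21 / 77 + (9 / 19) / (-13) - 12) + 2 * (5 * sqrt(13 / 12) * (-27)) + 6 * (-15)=-45 * sqrt(39) - 3854292775 / 38111359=-382.16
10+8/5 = 58/5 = 11.60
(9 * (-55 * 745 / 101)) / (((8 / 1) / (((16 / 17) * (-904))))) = 666745200 / 1717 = 388319.86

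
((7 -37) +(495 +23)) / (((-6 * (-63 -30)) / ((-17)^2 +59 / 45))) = 3187616 / 12555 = 253.89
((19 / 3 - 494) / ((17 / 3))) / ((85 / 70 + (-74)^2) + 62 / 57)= -1167474 / 74318645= -0.02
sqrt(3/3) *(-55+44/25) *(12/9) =-70.99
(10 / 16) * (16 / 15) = 0.67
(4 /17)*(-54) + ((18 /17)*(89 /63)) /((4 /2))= -1423 /119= -11.96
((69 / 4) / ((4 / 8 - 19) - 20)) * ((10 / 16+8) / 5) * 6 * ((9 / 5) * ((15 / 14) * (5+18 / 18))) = -1156923 / 21560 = -53.66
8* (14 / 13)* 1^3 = 112 / 13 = 8.62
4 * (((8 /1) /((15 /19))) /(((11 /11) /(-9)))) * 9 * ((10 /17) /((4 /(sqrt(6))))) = -8208 * sqrt(6) /17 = -1182.67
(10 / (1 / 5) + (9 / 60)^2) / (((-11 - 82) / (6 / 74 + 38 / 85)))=-1954997 / 6882000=-0.28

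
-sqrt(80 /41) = -4 * sqrt(205) /41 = -1.40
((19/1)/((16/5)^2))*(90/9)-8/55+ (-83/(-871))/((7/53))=821146257/42922880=19.13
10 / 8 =5 / 4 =1.25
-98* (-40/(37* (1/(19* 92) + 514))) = 6852160/33243501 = 0.21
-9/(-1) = 9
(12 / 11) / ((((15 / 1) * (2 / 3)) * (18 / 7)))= 7 / 165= 0.04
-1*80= -80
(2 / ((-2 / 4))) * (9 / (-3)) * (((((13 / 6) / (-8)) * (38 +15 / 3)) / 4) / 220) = -559 / 3520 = -0.16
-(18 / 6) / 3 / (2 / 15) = -7.50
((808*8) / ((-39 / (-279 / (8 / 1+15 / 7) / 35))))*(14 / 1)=8416128 / 4615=1823.65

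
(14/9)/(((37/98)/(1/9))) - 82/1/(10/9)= -1099033/14985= -73.34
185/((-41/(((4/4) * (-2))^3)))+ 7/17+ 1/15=382402/10455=36.58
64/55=1.16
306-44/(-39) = 11978/39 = 307.13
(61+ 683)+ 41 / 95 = 70721 / 95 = 744.43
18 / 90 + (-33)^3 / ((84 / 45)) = -2695247 / 140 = -19251.76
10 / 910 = 1 / 91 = 0.01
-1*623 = -623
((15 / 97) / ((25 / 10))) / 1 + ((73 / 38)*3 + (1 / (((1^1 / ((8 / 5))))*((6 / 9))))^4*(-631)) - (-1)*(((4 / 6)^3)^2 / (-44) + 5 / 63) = -2706484016023883 / 129316398750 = -20929.16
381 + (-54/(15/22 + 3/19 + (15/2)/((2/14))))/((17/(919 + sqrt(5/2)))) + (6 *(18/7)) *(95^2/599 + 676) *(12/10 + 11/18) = 13003400735547/662200490 - 1881 *sqrt(10)/63172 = 19636.56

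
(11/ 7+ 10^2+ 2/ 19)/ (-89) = -13523/ 11837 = -1.14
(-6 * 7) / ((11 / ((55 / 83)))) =-210 / 83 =-2.53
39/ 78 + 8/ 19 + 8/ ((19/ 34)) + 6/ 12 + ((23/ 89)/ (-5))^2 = 59219526/ 3762475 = 15.74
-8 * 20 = -160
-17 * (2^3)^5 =-557056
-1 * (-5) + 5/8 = 45/8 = 5.62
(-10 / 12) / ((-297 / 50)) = 125 / 891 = 0.14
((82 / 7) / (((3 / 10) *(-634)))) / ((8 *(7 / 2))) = -205 / 93198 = -0.00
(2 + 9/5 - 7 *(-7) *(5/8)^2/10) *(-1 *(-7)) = 25599/640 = 40.00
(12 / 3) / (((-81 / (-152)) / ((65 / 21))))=39520 / 1701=23.23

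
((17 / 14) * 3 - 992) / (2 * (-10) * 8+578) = -13837 / 5852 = -2.36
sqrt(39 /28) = sqrt(273) /14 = 1.18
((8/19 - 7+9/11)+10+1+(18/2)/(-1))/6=-131/209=-0.63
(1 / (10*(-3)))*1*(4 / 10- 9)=43 / 150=0.29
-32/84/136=-1/357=-0.00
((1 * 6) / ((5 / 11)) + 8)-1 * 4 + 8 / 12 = 268 / 15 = 17.87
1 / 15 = 0.07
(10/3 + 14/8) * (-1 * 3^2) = -183/4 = -45.75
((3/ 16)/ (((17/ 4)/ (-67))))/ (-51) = 67/ 1156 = 0.06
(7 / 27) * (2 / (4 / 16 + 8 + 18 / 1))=0.02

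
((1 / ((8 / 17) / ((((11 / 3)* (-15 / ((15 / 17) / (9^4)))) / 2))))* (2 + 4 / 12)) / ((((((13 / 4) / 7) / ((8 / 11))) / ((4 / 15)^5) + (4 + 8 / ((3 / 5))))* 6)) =-116282428416 / 337699427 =-344.34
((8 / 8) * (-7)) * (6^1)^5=-54432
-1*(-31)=31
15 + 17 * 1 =32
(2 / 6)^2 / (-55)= -0.00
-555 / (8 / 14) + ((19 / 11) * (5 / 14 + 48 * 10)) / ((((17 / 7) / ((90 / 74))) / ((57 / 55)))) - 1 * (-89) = -137491511 / 304436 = -451.63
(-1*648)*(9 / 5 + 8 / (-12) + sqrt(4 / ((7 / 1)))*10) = -12960*sqrt(7) / 7-3672 / 5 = -5632.82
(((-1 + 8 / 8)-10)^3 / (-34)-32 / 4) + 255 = 4699 / 17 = 276.41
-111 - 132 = -243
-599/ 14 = -42.79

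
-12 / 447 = -4 / 149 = -0.03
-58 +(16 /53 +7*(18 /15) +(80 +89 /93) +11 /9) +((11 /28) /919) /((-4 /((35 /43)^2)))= 66094886663669 /2010122303760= 32.88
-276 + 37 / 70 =-19283 / 70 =-275.47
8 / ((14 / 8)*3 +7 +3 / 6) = 32 / 51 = 0.63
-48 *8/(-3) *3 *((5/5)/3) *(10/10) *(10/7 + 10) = 10240/7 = 1462.86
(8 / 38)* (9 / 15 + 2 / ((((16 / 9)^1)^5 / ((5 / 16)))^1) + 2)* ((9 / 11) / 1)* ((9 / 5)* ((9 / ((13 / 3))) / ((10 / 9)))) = 2175525163107 / 1424490496000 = 1.53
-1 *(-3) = 3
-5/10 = -1/2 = -0.50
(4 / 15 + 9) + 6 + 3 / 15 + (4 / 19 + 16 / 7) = 35836 / 1995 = 17.96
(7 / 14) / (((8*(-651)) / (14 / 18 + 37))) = -0.00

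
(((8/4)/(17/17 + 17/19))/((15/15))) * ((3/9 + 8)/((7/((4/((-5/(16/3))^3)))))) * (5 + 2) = -155648/3645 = -42.70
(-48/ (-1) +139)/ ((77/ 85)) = 1445/ 7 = 206.43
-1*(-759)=759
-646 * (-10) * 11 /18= 35530 /9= 3947.78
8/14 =4/7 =0.57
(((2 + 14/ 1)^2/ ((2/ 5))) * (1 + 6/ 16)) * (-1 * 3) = -2640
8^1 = 8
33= 33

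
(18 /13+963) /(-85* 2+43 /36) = -451332 /79001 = -5.71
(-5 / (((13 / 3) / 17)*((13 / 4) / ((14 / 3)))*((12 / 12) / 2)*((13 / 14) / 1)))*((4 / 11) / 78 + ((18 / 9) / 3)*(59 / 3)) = -2249766400 / 2827539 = -795.66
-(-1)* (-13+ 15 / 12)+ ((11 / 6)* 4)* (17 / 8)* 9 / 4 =373 / 16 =23.31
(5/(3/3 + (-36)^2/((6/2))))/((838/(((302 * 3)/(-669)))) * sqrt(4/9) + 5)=-2265/79935697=-0.00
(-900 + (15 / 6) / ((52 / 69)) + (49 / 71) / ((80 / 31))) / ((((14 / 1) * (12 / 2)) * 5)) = -66191303 / 31012800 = -2.13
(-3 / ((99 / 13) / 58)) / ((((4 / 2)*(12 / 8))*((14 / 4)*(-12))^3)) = 377 / 3667356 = 0.00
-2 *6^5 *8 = -124416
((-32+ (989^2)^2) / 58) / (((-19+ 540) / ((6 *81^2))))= 18831133353256947 / 15109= 1246352065209.94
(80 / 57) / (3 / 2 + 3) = 160 / 513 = 0.31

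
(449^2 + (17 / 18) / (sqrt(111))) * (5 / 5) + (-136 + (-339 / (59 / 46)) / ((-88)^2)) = 17 * sqrt(111) / 1998 + 46024268523 / 228448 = 201465.06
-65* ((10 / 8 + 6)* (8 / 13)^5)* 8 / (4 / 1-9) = 1900544 / 28561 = 66.54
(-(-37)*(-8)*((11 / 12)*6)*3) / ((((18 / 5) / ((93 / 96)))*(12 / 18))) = -63085 / 32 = -1971.41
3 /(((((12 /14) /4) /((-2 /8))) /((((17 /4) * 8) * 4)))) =-476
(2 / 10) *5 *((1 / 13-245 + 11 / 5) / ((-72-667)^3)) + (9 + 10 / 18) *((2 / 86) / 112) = 0.00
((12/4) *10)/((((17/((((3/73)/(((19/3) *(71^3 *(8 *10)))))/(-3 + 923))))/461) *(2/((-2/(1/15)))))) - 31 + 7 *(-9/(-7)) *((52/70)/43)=-30.84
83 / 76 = 1.09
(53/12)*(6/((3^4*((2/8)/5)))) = 530/81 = 6.54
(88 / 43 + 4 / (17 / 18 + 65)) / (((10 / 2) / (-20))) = -430208 / 51041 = -8.43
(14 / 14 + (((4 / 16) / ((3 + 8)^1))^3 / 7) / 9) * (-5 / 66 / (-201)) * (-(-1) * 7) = 26832965 / 10170458496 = 0.00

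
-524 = -524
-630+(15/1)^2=-405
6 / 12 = 1 / 2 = 0.50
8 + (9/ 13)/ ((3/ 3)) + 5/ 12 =1421/ 156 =9.11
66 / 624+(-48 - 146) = -20165 / 104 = -193.89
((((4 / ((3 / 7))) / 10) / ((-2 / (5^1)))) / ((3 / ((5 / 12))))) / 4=-0.08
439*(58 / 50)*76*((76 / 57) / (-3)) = -3870224 / 225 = -17201.00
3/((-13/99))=-297/13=-22.85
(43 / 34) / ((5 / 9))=387 / 170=2.28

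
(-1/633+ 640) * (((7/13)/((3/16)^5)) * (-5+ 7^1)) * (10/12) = 1143687086080/461457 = 2478426.13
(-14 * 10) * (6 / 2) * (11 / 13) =-4620 / 13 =-355.38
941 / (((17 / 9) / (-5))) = -42345 / 17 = -2490.88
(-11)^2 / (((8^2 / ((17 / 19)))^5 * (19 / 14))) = 1202618879 / 25257565038313472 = 0.00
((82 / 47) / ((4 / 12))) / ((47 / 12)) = 2952 / 2209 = 1.34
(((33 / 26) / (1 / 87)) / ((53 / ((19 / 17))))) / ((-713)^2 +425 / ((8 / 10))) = 109098 / 23842994513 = 0.00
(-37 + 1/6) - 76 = -677/6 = -112.83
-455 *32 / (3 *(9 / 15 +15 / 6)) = -145600 / 93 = -1565.59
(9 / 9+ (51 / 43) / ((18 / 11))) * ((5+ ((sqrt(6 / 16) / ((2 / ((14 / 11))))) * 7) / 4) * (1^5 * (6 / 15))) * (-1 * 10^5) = -44500000 / 129 - 27256250 * sqrt(6) / 1419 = -392011.21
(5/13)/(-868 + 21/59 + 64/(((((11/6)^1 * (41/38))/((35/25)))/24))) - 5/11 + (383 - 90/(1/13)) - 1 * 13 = -3342393461060/4175628457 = -800.45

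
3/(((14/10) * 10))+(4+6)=143/14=10.21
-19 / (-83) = 19 / 83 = 0.23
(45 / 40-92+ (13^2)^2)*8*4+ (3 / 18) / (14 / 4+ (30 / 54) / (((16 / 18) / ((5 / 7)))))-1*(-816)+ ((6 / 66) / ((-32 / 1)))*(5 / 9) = 911860.04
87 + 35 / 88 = 7691 / 88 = 87.40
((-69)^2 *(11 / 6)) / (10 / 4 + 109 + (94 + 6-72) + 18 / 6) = 5819 / 95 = 61.25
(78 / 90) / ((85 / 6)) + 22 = 22.06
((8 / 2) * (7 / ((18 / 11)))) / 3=154 / 27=5.70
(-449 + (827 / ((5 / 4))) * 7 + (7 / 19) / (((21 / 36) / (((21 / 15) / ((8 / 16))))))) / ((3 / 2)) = 794954 / 285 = 2789.31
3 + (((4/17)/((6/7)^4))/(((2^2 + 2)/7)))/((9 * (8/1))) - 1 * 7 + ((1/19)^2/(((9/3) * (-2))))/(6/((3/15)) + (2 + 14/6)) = -353277504839/88475312448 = -3.99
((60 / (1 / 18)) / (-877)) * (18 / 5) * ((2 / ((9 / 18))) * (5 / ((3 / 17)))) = -440640 / 877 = -502.44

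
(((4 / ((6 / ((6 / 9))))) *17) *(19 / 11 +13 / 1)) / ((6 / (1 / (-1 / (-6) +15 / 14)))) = 14.98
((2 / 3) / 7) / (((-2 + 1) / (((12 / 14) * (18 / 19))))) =-72 / 931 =-0.08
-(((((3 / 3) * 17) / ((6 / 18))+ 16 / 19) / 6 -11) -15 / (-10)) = 49 / 57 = 0.86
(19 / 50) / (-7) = -19 / 350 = -0.05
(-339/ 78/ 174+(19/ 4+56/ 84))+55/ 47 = 348811/ 53157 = 6.56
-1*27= -27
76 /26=38 /13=2.92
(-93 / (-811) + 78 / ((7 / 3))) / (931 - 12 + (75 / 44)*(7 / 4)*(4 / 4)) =33514800 / 921201113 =0.04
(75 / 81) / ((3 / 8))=200 / 81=2.47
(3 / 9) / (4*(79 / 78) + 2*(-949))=-13 / 73864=-0.00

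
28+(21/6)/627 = 35119/1254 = 28.01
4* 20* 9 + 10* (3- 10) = 650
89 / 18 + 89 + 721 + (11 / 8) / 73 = 4283447 / 5256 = 814.96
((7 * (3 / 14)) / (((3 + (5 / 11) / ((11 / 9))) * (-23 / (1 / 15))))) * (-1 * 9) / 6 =121 / 62560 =0.00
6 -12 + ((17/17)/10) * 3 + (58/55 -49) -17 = -7771/110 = -70.65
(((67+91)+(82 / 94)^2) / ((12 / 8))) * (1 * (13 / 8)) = 1519713 / 8836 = 171.99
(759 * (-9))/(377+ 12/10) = -34155/1891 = -18.06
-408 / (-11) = 408 / 11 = 37.09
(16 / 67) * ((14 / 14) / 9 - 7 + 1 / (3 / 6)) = -704 / 603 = -1.17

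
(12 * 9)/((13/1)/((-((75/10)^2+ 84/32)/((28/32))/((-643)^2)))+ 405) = -0.00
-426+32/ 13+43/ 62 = -340813/ 806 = -422.84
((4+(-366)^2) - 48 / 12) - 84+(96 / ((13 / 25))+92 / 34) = 29627110 / 221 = 134059.32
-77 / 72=-1.07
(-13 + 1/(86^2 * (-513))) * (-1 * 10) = 246619625/1897074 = 130.00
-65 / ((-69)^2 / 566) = -36790 / 4761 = -7.73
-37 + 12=-25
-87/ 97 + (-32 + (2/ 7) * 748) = 122775/ 679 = 180.82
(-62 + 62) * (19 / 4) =0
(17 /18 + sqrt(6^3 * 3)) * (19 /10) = 323 /180 + 171 * sqrt(2) /5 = 50.16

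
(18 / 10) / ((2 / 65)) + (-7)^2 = 215 / 2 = 107.50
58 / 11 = 5.27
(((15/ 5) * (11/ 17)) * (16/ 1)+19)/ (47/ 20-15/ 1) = -740/ 187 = -3.96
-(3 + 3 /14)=-3.21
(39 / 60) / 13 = 1 / 20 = 0.05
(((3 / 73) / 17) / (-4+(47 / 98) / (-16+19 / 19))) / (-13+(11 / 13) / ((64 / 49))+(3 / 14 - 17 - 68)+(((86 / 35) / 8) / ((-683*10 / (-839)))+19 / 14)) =62650224000 / 10004555621521417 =0.00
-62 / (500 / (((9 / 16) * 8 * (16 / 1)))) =-1116 / 125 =-8.93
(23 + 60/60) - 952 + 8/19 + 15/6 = -925.08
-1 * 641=-641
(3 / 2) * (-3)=-9 / 2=-4.50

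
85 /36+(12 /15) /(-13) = 5381 /2340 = 2.30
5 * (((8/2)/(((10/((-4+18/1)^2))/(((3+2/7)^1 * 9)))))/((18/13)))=8372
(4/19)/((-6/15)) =-0.53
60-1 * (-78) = 138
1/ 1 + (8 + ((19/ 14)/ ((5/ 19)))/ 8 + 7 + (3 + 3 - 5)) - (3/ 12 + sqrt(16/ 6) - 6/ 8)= 10161/ 560 - 2 * sqrt(6)/ 3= 16.51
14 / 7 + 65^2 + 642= 4869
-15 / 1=-15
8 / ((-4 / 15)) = -30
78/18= 13/3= 4.33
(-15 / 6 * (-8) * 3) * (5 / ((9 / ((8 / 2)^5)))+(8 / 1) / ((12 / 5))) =103000 / 3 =34333.33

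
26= 26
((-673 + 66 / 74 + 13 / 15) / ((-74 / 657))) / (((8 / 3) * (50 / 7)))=1713306861 / 5476000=312.88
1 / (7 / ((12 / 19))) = 12 / 133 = 0.09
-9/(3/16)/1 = -48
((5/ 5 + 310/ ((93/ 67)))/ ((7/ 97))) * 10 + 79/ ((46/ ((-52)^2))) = 17257598/ 483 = 35730.02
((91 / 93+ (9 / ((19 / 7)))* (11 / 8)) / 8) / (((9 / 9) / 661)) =51743741 / 113088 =457.55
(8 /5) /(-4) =-2 /5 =-0.40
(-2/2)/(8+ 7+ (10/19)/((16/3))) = -152/2295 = -0.07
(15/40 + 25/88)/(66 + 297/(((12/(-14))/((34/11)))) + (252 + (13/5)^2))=-725/820864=-0.00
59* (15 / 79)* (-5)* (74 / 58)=-163725 / 2291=-71.46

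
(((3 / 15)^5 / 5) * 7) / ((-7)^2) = 1 / 109375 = 0.00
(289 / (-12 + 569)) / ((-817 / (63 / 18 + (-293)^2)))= -49622745 / 910138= -54.52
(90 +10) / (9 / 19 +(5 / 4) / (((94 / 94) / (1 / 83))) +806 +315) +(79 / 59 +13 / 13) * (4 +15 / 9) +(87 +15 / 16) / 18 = 243470965331 / 13356374688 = 18.23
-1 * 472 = -472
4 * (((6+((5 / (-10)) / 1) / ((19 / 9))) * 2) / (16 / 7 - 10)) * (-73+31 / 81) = 6011404 / 13851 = 434.01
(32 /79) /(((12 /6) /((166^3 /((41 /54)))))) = 3952191744 /3239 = 1220188.87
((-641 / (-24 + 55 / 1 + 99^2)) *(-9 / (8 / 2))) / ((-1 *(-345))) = 1923 / 4522720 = 0.00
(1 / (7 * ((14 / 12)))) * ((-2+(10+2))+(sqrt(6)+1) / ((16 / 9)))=27 * sqrt(6) / 392+507 / 392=1.46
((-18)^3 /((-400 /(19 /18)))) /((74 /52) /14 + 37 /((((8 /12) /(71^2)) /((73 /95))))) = 2660931 /37170990505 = 0.00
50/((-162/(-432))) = 400/3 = 133.33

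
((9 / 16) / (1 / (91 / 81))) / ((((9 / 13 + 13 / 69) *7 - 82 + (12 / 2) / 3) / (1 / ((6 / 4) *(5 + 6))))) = -0.00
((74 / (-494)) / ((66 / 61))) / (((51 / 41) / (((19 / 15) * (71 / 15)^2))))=-466479017 / 147683250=-3.16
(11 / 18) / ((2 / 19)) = 209 / 36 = 5.81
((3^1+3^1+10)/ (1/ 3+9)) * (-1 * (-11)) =132/ 7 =18.86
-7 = -7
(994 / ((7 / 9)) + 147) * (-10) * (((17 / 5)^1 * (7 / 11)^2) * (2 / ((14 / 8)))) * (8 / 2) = -10852800 / 121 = -89692.56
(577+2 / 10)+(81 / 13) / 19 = 713247 / 1235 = 577.53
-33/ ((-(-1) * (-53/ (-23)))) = -759/ 53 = -14.32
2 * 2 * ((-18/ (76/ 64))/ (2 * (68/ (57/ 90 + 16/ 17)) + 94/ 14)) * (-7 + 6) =6475392/ 9941959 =0.65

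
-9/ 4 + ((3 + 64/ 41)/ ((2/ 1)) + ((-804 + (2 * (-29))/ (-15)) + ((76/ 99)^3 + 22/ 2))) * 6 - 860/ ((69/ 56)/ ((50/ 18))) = -40622354824679/ 6099946380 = -6659.46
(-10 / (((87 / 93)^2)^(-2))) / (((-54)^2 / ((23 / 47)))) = -0.00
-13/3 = -4.33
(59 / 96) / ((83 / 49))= 0.36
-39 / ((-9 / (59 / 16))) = 15.98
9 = 9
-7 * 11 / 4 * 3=-231 / 4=-57.75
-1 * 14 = -14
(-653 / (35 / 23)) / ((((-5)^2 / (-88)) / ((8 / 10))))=5286688 / 4375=1208.39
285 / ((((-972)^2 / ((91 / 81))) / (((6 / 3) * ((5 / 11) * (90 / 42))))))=30875 / 46766808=0.00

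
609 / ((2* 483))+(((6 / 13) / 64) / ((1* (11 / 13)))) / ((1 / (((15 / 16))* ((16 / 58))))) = 297067 / 469568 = 0.63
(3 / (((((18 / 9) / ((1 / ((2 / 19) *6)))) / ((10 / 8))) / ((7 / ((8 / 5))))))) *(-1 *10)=-16625 / 128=-129.88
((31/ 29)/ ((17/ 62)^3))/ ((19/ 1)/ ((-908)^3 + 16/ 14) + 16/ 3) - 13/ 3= 5.39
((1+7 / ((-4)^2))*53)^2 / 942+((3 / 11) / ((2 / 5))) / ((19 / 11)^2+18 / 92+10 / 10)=35480110661 / 5609436672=6.33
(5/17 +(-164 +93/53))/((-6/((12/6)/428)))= 72959/578442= 0.13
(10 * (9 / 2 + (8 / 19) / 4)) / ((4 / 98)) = 1128.29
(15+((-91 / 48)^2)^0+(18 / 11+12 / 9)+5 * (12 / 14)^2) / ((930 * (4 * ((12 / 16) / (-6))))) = -36614 / 751905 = -0.05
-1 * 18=-18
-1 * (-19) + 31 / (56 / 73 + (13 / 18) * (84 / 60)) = 425647 / 11683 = 36.43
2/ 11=0.18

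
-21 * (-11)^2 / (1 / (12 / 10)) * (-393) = 5991678 / 5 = 1198335.60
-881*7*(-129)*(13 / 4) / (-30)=-3447353 / 40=-86183.82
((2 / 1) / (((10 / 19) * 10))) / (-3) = -19 / 150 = -0.13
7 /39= 0.18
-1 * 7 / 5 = -7 / 5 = -1.40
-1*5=-5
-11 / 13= -0.85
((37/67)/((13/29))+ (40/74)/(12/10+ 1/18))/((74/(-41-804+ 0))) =-393510845/20729398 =-18.98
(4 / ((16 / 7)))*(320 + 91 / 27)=61117 / 108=565.90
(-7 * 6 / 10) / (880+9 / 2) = -42 / 8845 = -0.00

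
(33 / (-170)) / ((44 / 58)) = -87 / 340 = -0.26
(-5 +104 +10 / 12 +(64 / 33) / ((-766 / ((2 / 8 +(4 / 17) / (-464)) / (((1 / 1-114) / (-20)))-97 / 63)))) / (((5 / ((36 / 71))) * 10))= 805207812571 / 795319789425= 1.01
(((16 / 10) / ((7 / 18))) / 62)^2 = 5184 / 1177225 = 0.00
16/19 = 0.84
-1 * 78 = -78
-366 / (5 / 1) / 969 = -122 / 1615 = -0.08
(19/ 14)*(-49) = -133/ 2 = -66.50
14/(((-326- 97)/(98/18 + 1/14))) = -0.18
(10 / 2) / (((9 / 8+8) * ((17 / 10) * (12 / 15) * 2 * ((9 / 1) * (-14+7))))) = -0.00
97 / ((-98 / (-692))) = 33562 / 49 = 684.94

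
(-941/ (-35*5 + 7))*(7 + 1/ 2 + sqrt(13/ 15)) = 941*sqrt(195)/ 2520 + 4705/ 112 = 47.22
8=8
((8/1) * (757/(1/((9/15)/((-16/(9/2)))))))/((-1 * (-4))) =-20439/80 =-255.49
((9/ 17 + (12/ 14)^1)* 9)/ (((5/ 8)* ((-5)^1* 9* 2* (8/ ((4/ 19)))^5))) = -33/ 11786231240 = -0.00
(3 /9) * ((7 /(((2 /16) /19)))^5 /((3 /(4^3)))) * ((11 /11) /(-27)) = -87274649588596736 /243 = -359154936578587.39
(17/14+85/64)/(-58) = -1139/25984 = -0.04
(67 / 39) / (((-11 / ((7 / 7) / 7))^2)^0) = 1.72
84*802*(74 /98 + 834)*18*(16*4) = 453485343744 /7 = 64783620534.86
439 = 439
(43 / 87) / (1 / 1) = 43 / 87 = 0.49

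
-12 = -12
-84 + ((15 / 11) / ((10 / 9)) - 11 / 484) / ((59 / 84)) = -53403 / 649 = -82.29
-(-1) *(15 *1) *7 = 105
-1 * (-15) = 15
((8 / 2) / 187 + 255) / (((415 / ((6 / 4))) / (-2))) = -143067 / 77605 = -1.84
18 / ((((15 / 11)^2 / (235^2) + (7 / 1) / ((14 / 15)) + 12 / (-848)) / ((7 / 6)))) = 396656876 / 141396517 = 2.81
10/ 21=0.48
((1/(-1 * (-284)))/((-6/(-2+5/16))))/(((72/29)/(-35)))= -1015/72704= -0.01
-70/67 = -1.04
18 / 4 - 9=-9 / 2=-4.50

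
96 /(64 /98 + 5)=4704 /277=16.98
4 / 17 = 0.24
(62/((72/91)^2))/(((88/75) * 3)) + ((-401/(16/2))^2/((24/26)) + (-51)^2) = 305137033/57024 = 5351.03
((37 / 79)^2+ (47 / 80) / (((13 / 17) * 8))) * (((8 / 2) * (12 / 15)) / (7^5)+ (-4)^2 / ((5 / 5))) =344056808751 / 68180116550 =5.05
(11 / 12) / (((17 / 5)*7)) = 0.04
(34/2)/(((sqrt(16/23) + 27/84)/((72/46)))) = -154224/10681 + 1919232* sqrt(23)/245663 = 23.03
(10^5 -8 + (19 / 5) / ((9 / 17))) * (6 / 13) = 692302 / 15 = 46153.47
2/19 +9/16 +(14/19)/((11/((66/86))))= 9401/13072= 0.72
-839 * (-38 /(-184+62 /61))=-972401 /5581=-174.23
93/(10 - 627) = -93/617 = -0.15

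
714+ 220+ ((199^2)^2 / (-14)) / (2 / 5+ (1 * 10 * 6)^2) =-7605801853 / 252028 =-30178.40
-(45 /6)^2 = -225 /4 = -56.25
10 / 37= 0.27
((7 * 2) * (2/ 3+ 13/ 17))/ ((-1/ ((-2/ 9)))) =2044/ 459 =4.45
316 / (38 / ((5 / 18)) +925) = 1580 / 5309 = 0.30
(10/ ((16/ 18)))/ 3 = 15/ 4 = 3.75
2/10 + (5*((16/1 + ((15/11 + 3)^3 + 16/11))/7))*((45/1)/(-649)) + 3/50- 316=-320.72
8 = 8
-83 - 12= -95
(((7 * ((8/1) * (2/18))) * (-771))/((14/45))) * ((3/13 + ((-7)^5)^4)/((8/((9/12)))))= -1499546034564309540630/13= -115349694966485349279.23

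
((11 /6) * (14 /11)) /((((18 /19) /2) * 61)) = 0.08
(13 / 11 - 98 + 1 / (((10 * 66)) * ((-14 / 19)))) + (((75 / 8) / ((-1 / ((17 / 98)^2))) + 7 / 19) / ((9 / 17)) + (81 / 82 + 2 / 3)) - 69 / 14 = -99.93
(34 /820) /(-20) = -17 /8200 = -0.00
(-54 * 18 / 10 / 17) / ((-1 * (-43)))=-486 / 3655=-0.13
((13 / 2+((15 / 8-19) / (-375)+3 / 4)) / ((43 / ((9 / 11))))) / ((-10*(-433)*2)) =1527 / 95260000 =0.00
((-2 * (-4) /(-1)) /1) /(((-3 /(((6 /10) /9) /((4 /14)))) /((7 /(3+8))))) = 196 /495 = 0.40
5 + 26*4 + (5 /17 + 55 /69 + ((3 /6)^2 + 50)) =752321 /4692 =160.34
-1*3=-3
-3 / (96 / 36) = -9 / 8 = -1.12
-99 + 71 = -28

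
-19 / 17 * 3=-57 / 17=-3.35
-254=-254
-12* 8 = -96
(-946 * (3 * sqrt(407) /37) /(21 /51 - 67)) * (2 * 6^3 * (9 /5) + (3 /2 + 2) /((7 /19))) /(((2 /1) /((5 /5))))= 189872133 * sqrt(407) /418840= 9145.56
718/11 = 65.27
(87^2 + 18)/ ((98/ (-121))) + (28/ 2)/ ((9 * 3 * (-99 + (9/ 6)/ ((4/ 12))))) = -669242075/ 71442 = -9367.63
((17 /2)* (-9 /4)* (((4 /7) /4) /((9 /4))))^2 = 289 /196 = 1.47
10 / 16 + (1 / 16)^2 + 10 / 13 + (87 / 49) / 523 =119531967 / 85286656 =1.40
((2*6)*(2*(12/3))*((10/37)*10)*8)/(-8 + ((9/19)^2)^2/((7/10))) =-35030284800/133798771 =-261.81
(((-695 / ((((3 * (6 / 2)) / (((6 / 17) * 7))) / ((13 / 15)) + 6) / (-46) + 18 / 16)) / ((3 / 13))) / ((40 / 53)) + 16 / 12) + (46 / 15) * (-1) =-4419.92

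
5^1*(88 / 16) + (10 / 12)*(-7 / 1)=65 / 3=21.67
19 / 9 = 2.11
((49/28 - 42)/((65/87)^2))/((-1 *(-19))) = -1218609/321100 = -3.80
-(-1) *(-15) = -15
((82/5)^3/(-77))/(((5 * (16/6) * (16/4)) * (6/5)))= -68921/77000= -0.90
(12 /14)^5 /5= 7776 /84035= 0.09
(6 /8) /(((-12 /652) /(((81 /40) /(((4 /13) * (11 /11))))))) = -171639 /640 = -268.19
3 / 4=0.75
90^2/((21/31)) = 83700/7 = 11957.14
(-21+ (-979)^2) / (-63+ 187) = 239605 / 31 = 7729.19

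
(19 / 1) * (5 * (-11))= -1045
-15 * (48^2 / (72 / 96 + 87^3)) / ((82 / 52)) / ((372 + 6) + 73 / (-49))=-11741184 / 132826176809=-0.00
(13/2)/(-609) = -13/1218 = -0.01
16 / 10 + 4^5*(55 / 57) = 282056 / 285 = 989.67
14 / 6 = 2.33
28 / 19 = 1.47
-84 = -84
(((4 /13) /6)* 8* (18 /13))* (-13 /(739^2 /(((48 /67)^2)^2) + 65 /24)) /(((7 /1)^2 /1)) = -509607936 /7010162532118837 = -0.00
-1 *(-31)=31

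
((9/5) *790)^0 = 1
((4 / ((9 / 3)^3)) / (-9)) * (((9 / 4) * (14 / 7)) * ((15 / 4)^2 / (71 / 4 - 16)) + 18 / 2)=-281 / 378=-0.74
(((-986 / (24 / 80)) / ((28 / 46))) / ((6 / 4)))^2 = 51429168400 / 3969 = 12957714.39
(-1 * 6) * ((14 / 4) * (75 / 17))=-1575 / 17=-92.65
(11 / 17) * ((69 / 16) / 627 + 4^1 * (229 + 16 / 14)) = 21548897 / 36176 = 595.67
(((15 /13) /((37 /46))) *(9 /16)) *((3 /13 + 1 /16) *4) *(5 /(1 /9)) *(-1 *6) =-25569675 /100048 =-255.57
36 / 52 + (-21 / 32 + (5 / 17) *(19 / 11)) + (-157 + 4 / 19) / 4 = -57131417 / 1478048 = -38.65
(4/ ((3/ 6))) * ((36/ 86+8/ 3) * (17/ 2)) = 27064/ 129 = 209.80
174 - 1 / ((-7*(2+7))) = 10963 / 63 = 174.02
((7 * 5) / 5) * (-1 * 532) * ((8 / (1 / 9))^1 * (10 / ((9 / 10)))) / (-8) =372400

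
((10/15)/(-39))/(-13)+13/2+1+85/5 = 74533/3042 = 24.50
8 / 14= 4 / 7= 0.57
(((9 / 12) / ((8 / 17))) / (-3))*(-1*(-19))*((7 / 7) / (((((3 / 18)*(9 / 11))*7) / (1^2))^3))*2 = -429913 / 18522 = -23.21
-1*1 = -1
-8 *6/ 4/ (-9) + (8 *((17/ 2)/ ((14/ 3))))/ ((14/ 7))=8.62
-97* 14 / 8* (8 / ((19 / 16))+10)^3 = -5458724082 / 6859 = -795848.39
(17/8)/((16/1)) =17/128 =0.13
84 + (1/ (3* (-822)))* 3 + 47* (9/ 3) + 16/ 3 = 63111/ 274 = 230.33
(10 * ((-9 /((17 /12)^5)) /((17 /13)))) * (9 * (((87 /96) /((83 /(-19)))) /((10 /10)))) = 22.52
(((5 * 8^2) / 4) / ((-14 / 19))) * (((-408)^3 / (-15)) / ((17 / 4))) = -809680896 / 7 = -115668699.43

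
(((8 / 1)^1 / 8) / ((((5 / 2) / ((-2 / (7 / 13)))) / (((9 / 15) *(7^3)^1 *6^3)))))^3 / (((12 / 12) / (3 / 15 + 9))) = -207052805906299551744 / 78125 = -2650275915600634.26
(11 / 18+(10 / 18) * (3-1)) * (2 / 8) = 31 / 72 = 0.43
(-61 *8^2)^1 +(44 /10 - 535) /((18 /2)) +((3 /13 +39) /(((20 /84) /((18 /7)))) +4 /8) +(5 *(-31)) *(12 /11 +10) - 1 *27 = -5284.85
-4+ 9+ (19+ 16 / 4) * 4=97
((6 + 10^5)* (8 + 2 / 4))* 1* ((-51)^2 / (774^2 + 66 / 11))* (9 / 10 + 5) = 43482658803 / 1996940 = 21774.64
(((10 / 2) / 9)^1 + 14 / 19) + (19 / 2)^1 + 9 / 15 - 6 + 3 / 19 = 9491 / 1710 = 5.55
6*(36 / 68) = 54 / 17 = 3.18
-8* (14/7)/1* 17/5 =-272/5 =-54.40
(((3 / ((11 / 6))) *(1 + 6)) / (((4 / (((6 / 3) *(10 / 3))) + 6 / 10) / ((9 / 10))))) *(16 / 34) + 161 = 165.04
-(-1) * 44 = 44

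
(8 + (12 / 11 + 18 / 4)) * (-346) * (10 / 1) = -517270 / 11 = -47024.55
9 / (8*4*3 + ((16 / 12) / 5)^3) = 30375 / 324064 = 0.09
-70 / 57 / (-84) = 5 / 342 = 0.01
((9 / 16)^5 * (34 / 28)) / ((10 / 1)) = 1003833 / 146800640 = 0.01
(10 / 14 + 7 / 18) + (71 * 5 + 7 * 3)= 47515 / 126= 377.10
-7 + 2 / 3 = -19 / 3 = -6.33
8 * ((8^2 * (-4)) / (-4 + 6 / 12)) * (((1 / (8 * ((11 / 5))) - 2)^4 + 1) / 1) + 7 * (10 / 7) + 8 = 916850383 / 102487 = 8946.02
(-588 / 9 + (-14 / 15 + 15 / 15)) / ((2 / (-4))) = 1958 / 15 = 130.53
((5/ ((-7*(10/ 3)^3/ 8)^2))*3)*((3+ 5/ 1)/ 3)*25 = 5832/ 6125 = 0.95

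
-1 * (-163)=163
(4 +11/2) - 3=13/2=6.50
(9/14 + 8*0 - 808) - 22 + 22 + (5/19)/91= -398833/494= -807.35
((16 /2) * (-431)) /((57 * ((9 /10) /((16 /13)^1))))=-551680 /6669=-82.72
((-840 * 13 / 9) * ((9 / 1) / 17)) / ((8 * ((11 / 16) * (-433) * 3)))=7280 / 80971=0.09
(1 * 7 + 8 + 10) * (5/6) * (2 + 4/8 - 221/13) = -3625/12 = -302.08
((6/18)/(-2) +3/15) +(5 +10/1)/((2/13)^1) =1463/15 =97.53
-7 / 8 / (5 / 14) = -49 / 20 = -2.45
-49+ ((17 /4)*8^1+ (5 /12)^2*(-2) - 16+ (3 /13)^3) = -4956685 /158184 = -31.33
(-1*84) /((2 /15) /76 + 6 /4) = -5985 /107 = -55.93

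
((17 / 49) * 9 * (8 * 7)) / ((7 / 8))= 9792 / 49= 199.84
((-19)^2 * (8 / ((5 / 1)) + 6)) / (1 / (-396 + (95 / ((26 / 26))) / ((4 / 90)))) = 23889897 / 5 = 4777979.40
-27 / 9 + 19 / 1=16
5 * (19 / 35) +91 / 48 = 1549 / 336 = 4.61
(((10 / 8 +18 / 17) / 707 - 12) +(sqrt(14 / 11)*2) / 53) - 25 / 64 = -9528555 / 769216 +2*sqrt(154) / 583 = -12.34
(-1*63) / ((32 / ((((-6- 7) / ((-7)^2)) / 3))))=39 / 224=0.17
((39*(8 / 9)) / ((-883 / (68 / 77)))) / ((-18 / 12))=14144 / 611919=0.02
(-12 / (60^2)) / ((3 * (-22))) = 1 / 19800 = 0.00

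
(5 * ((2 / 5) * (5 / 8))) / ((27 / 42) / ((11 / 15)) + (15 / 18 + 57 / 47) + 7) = 54285 / 430924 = 0.13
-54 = -54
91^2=8281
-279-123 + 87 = -315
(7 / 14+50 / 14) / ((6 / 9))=6.11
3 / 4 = 0.75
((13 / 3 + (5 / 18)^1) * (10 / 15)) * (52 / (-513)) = -4316 / 13851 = -0.31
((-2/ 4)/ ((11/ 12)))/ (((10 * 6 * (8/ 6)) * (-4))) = 3/ 1760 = 0.00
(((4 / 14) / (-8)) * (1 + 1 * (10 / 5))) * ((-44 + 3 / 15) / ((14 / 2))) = 657 / 980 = 0.67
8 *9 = 72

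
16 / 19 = 0.84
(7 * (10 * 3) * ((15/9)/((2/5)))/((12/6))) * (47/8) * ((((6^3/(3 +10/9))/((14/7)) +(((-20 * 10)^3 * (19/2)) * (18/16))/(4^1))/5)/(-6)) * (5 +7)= 1626234720075/74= 21976144865.88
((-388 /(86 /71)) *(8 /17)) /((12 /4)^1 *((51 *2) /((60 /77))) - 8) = -1101920 /2812157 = -0.39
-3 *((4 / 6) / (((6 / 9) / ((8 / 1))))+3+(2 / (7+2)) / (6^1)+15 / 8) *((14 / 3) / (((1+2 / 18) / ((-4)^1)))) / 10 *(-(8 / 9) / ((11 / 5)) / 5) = -39046 / 7425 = -5.26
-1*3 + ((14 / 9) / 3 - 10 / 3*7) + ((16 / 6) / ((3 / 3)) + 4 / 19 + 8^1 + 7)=-4072 / 513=-7.94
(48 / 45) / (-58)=-8 / 435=-0.02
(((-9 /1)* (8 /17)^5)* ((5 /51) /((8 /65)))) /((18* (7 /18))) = -0.02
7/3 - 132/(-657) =185/73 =2.53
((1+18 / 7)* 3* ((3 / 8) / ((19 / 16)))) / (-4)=-225 / 266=-0.85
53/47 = 1.13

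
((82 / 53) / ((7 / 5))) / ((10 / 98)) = 574 / 53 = 10.83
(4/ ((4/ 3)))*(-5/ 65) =-3/ 13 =-0.23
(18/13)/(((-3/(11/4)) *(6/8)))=-22/13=-1.69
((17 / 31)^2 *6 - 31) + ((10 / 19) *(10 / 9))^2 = -810804737 / 28100601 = -28.85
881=881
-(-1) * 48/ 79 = 48/ 79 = 0.61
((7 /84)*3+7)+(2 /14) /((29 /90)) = 6247 /812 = 7.69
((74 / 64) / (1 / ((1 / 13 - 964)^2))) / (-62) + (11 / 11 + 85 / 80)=-5809269009 / 335296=-17325.79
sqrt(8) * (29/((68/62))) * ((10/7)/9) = 8990 * sqrt(2)/1071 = 11.87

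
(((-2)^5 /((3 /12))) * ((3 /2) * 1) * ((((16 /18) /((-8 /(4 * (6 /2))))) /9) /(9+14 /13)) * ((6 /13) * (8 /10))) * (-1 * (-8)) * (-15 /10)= -8192 /655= -12.51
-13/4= -3.25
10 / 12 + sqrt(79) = 5 / 6 + sqrt(79) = 9.72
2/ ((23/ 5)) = 10/ 23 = 0.43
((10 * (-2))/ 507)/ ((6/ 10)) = -100/ 1521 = -0.07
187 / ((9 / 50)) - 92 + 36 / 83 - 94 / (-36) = 949.93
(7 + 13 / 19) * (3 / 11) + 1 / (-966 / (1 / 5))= 2115331 / 1009470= 2.10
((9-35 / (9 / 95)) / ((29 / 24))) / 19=-25952 / 1653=-15.70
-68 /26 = -34 /13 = -2.62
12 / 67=0.18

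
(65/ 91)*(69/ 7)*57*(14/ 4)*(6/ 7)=58995/ 49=1203.98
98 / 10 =49 / 5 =9.80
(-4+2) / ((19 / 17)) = -34 / 19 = -1.79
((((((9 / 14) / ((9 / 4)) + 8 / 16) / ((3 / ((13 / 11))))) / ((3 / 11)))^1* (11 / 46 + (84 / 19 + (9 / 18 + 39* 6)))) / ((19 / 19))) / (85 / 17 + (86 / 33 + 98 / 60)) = 821994745 / 27980673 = 29.38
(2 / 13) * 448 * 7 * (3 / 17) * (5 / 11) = 94080 / 2431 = 38.70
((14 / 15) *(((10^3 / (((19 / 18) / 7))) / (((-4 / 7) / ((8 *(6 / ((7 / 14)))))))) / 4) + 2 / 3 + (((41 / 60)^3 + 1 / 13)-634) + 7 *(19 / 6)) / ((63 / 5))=-20680.05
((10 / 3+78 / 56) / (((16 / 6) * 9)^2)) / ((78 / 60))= 1985 / 314496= 0.01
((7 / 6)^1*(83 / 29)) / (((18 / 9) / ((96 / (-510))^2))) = 37184 / 628575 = 0.06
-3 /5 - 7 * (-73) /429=1268 /2145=0.59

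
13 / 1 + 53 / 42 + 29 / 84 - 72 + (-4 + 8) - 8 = -1719 / 28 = -61.39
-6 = -6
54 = 54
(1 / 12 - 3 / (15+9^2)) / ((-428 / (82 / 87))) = -205 / 1787328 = -0.00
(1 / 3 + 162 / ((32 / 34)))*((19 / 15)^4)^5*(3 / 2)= 155584900140782720962298832539 / 5320410768127441406250000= 29243.02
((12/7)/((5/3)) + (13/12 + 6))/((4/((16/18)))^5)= 27256/6200145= 0.00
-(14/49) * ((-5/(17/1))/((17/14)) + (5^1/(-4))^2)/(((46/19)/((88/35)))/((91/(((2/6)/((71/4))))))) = -706618341/372232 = -1898.33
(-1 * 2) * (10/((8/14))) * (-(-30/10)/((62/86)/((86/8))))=-1565.69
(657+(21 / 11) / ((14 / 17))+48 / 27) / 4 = 130897 / 792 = 165.27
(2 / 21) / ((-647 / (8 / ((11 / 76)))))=-0.01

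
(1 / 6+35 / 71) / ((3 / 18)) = 281 / 71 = 3.96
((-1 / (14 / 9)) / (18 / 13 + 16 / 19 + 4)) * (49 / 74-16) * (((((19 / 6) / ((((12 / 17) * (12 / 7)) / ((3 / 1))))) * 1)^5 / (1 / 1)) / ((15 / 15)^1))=2366451382268847799835 / 50111566627995648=47223.66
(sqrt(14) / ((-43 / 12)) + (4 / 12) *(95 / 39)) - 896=-104737 / 117 - 12 *sqrt(14) / 43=-896.23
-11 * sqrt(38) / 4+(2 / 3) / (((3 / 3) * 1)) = 2 / 3 - 11 * sqrt(38) / 4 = -16.29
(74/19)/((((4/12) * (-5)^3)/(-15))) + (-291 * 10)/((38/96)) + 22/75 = -7349.88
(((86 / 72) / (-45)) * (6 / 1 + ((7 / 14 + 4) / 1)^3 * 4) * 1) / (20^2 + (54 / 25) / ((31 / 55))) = -329251 / 13520304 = -0.02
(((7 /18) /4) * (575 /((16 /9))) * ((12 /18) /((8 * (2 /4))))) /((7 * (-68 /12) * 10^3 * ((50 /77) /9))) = -15939 /8704000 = -0.00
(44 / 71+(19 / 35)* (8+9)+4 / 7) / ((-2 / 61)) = -225639 / 710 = -317.80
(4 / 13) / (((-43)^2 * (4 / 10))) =10 / 24037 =0.00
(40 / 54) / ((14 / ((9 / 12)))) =0.04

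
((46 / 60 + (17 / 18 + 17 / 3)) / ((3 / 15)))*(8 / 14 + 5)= 4316 / 21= 205.52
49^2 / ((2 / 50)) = 60025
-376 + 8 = -368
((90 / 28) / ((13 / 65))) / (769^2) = 225 / 8279054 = 0.00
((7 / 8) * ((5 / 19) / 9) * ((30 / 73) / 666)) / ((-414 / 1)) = -175 / 4589150256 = -0.00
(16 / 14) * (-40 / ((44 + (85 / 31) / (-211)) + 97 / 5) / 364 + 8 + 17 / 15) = 4306680479 / 412670895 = 10.44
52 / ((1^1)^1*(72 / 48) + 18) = 2.67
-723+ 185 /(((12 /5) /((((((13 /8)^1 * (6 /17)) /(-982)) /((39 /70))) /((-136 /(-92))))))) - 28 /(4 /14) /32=-9891388723 /13622304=-726.12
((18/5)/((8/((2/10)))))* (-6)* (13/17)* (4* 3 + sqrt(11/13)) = -2106/425-27* sqrt(143)/850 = -5.34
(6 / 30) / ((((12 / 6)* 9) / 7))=7 / 90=0.08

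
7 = 7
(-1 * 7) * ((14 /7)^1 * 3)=-42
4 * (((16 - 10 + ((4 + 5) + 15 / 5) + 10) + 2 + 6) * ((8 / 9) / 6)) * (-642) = -13696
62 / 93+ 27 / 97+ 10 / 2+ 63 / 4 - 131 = -127231 / 1164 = -109.30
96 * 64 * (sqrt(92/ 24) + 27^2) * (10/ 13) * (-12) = -537477120/ 13-122880 * sqrt(138)/ 13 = -41455433.32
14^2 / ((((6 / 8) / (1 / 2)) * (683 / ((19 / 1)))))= 7448 / 2049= 3.63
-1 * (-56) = 56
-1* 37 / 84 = -0.44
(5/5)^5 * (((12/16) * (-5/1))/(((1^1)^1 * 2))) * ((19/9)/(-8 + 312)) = -5/384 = -0.01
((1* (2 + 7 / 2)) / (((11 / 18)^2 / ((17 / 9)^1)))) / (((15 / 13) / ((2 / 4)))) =663 / 55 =12.05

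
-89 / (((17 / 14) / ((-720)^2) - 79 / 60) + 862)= -645926400 / 6246495377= -0.10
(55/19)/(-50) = -11/190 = -0.06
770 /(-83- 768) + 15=14.10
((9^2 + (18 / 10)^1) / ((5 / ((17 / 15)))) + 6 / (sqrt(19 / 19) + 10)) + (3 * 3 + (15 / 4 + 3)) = 192849 / 5500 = 35.06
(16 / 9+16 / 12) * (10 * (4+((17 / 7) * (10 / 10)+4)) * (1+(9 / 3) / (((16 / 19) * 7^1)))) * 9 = 61685 / 14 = 4406.07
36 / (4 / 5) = 45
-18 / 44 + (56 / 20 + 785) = 787.39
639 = 639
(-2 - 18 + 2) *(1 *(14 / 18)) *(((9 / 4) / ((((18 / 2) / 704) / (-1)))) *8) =19712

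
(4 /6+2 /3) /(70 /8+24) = 16 /393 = 0.04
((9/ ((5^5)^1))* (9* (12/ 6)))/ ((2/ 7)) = 0.18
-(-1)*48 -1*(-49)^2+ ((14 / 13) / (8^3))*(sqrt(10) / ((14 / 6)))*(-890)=-2353 -1335*sqrt(10) / 1664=-2355.54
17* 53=901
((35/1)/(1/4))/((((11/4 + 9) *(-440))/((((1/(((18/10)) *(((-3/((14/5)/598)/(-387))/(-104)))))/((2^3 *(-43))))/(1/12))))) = -392/11891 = -0.03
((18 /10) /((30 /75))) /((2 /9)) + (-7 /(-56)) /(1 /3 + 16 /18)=1791 /88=20.35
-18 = -18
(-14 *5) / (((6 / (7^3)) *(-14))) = 1715 / 6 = 285.83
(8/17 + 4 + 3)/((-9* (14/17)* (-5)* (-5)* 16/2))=-127/25200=-0.01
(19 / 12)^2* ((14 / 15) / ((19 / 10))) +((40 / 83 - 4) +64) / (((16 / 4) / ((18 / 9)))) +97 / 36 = 34.17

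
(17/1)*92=1564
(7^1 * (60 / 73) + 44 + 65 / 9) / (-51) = -1.12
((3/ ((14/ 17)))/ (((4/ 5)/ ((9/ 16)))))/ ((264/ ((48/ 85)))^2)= 27/ 2303840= 0.00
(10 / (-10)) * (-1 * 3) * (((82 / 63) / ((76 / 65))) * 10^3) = 1332500 / 399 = 3339.60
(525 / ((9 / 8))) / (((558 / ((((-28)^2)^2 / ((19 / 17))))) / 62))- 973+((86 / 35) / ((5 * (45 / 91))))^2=685702226139181 / 24046875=28515232.28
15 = 15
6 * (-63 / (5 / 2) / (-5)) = 756 / 25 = 30.24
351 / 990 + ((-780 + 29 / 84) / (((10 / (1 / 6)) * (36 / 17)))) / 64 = 33040607 / 127733760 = 0.26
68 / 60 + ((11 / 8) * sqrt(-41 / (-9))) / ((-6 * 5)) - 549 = -8218 / 15 - 11 * sqrt(41) / 720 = -547.96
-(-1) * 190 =190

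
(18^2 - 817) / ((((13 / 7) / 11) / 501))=-19018461 / 13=-1462958.54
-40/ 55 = -8/ 11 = -0.73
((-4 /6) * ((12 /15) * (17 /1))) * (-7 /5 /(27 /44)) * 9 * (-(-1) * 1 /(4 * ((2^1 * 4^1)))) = 5.82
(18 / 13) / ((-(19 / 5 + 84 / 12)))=-5 / 39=-0.13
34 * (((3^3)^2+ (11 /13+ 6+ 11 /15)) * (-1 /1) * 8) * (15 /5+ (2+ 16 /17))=-232110928 /195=-1190312.45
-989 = -989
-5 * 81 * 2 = -810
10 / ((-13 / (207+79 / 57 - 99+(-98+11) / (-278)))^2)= 15108243237605 / 21217588002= 712.06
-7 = -7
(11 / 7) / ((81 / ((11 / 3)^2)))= 1331 / 5103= 0.26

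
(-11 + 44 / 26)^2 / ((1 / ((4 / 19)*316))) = 18506224 / 3211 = 5763.38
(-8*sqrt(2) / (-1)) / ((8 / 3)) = 3*sqrt(2) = 4.24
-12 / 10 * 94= -564 / 5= -112.80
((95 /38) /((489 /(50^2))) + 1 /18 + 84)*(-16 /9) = -172.15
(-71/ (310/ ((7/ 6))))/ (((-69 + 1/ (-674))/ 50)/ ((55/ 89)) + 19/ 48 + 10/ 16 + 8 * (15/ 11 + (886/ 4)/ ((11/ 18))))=-0.00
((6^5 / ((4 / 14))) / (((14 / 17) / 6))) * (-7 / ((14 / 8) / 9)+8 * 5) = 793152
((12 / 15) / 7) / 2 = 2 / 35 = 0.06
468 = 468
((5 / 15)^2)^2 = 1 / 81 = 0.01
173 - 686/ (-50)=4668/ 25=186.72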